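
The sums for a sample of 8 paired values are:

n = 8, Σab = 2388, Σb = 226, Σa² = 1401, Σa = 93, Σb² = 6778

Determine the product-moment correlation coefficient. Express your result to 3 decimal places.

r = (nΣab − ΣaΣb) / √[(nΣa² − (Σa)²)(nΣb² − (Σb)²)]
Numerator: 8×2388 − 93×226 = -1914
Denominator: √[(11208 − 8649)(54224 − 51076)] = √[2559 × 3148] = 2838.2621
r = -1914 / 2838.2621 ≈ -0.674

-0.674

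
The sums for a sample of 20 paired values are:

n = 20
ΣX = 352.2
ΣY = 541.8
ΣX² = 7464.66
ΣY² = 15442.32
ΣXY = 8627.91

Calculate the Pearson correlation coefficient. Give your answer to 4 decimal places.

-0.9293

r = (nΣXY − ΣXΣY) / √[(nΣX² − (ΣX)²)(nΣY² − (ΣY)²)]
Numerator: 20×8627.91 − 352.2×541.8 = -18263.76
Denominator: √[(149293.2 − 124044.84)(308846.4 − 293547.24)] = √[25248.36 × 15299.16] = 19653.9741
r = -18263.76 / 19653.9741 ≈ -0.9293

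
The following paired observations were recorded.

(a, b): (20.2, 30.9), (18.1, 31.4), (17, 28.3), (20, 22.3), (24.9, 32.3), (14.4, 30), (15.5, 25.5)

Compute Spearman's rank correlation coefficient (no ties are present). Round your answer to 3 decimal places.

0.464

Rank a: 6, 4, 3, 5, 7, 1, 2
Rank b: 5, 6, 3, 1, 7, 4, 2
d = rank(a) − rank(b): 1, -2, 0, 4, 0, -3, 0; Σd² = 30
ρ = 1 − 6Σd² / [n(n²−1)] = 1 − 6×30 / (7×48) = 1 − 180/336 ≈ 0.464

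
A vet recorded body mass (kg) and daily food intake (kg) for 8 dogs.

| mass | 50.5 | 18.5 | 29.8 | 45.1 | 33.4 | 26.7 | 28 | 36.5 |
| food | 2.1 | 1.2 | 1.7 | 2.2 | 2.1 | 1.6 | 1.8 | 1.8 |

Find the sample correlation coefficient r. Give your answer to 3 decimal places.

n = 8, Σx = 268.5, Σy = 14.5, Σx² = 9759.25, Σy² = 27.03, Σxy = 507.09
nΣxy − ΣxΣy = 4056.72 − 3893.25 = 163.47
nΣx² − (Σx)² = 78074 − 72092.25 = 5981.75; nΣy² − (Σy)² = 216.24 − 210.25 = 5.99
r = 163.47 / √(5981.75 × 5.99) = 163.47 / 189.2899 ≈ 0.864

0.864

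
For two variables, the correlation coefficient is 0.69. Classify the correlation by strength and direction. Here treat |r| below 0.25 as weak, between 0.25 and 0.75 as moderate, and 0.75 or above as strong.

moderate positive

r = 0.69 > 0 so the relationship is positive.
|r| = 0.69, which falls in the moderate range.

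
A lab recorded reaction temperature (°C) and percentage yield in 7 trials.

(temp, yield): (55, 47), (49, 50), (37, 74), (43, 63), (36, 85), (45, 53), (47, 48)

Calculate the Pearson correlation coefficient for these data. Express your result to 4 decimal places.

-0.9131

n = 7, Σx = 312, Σy = 420, Σx² = 14174, Σy² = 26492, Σxy = 18183
nΣxy − ΣxΣy = 127281 − 131040 = -3759
nΣx² − (Σx)² = 99218 − 97344 = 1874; nΣy² − (Σy)² = 185444 − 176400 = 9044
r = -3759 / √(1874 × 9044) = -3759 / 4116.8503 ≈ -0.9131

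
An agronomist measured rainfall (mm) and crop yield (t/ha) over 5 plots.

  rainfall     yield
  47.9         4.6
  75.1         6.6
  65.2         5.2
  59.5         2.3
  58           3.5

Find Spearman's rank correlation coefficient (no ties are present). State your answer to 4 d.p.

Rank rainfall: 1, 5, 4, 3, 2
Rank yield: 3, 5, 4, 1, 2
d = rank(rainfall) − rank(yield): -2, 0, 0, 2, 0; Σd² = 8
ρ = 1 − 6Σd² / [n(n²−1)] = 1 − 6×8 / (5×24) = 1 − 48/120 ≈ 0.6000

0.6000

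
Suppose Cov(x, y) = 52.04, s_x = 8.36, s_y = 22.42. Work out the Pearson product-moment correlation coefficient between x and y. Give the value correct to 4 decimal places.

r = Cov(x,y) / (s_x · s_y) = 52.04 / (8.36 × 22.42)
  = 52.04 / 187.4312 ≈ 0.2776

0.2776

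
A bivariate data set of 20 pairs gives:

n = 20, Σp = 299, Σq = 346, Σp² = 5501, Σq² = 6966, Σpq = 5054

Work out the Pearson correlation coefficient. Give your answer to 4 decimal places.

r = (nΣpq − ΣpΣq) / √[(nΣp² − (Σp)²)(nΣq² − (Σq)²)]
Numerator: 20×5054 − 299×346 = -2374
Denominator: √[(110020 − 89401)(139320 − 119716)] = √[20619 × 19604] = 20105.0958
r = -2374 / 20105.0958 ≈ -0.1181

-0.1181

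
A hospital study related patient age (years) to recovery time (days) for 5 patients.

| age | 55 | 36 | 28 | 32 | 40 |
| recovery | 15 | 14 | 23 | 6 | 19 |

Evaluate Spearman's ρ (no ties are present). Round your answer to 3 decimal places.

-0.100

Rank age: 5, 3, 1, 2, 4
Rank recovery: 3, 2, 5, 1, 4
d = rank(age) − rank(recovery): 2, 1, -4, 1, 0; Σd² = 22
ρ = 1 − 6Σd² / [n(n²−1)] = 1 − 6×22 / (5×24) = 1 − 132/120 ≈ -0.100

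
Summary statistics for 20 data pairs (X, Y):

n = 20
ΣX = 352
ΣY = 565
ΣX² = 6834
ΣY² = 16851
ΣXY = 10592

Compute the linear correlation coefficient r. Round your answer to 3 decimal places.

0.860

r = (nΣXY − ΣXΣY) / √[(nΣX² − (ΣX)²)(nΣY² − (ΣY)²)]
Numerator: 20×10592 − 352×565 = 12960
Denominator: √[(136680 − 123904)(337020 − 319225)] = √[12776 × 17795] = 15078.0940
r = 12960 / 15078.0940 ≈ 0.860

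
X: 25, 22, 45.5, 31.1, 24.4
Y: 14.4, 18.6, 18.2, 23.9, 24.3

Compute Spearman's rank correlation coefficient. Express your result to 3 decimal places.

-0.300

Rank X: 3, 1, 5, 4, 2
Rank Y: 1, 3, 2, 4, 5
d = rank(X) − rank(Y): 2, -2, 3, 0, -3; Σd² = 26
ρ = 1 − 6Σd² / [n(n²−1)] = 1 − 6×26 / (5×24) = 1 − 156/120 ≈ -0.300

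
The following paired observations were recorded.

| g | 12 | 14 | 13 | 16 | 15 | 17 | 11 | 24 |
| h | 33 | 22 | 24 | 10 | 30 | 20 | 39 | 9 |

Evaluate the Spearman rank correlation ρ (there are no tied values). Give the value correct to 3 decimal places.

-0.905

Rank g: 2, 4, 3, 6, 5, 7, 1, 8
Rank h: 7, 4, 5, 2, 6, 3, 8, 1
d = rank(g) − rank(h): -5, 0, -2, 4, -1, 4, -7, 7; Σd² = 160
ρ = 1 − 6Σd² / [n(n²−1)] = 1 − 6×160 / (8×63) = 1 − 960/504 ≈ -0.905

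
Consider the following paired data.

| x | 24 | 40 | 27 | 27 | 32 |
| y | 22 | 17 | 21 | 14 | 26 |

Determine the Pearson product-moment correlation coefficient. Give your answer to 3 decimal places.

n = 5, Σx = 150, Σy = 100, Σx² = 4658, Σy² = 2086, Σxy = 2985
nΣxy − ΣxΣy = 14925 − 15000 = -75
nΣx² − (Σx)² = 23290 − 22500 = 790; nΣy² − (Σy)² = 10430 − 10000 = 430
r = -75 / √(790 × 430) = -75 / 582.8379 ≈ -0.129

-0.129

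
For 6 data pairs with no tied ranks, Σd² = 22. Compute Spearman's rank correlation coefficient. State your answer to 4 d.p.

ρ = 1 − 6Σd² / [n(n²−1)] = 1 − 6×22 / (6×35)
  = 1 − 132/210 = 1 − 0.62857 ≈ 0.3714

0.3714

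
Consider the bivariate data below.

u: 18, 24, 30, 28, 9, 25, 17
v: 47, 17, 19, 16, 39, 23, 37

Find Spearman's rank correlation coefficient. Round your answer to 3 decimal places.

-0.714

Rank u: 3, 4, 7, 6, 1, 5, 2
Rank v: 7, 2, 3, 1, 6, 4, 5
d = rank(u) − rank(v): -4, 2, 4, 5, -5, 1, -3; Σd² = 96
ρ = 1 − 6Σd² / [n(n²−1)] = 1 − 6×96 / (7×48) = 1 − 576/336 ≈ -0.714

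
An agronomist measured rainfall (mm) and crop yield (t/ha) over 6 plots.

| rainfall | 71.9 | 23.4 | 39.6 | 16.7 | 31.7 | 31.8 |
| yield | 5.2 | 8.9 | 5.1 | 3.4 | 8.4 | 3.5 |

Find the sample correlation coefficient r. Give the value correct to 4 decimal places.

-0.0799

n = 6, Σx = 215.1, Σy = 34.5, Σx² = 9580.35, Σy² = 226.63, Σxy = 1218.46
nΣxy − ΣxΣy = 7310.76 − 7420.95 = -110.19
nΣx² − (Σx)² = 57482.1 − 46268.01 = 11214.09; nΣy² − (Σy)² = 1359.78 − 1190.25 = 169.53
r = -110.19 / √(11214.09 × 169.53) = -110.19 / 1378.8128 ≈ -0.0799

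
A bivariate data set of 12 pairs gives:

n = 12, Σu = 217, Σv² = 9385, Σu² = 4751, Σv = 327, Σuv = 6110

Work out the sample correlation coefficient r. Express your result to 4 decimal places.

r = (nΣuv − ΣuΣv) / √[(nΣu² − (Σu)²)(nΣv² − (Σv)²)]
Numerator: 12×6110 − 217×327 = 2361
Denominator: √[(57012 − 47089)(112620 − 106929)] = √[9923 × 5691] = 7514.7717
r = 2361 / 7514.7717 ≈ 0.3142

0.3142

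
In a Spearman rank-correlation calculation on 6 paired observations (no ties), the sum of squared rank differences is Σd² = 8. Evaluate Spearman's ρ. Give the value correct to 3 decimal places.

ρ = 1 − 6Σd² / [n(n²−1)] = 1 − 6×8 / (6×35)
  = 1 − 48/210 = 1 − 0.2286 ≈ 0.771

0.771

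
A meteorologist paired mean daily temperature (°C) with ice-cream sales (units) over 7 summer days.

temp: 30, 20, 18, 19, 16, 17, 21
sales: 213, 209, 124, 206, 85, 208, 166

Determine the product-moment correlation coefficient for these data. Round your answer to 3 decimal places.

n = 7, Σx = 141, Σy = 1211, Σx² = 2971, Σy² = 224907, Σxy = 25098
nΣxy − ΣxΣy = 175686 − 170751 = 4935
nΣx² − (Σx)² = 20797 − 19881 = 916; nΣy² − (Σy)² = 1574349 − 1466521 = 107828
r = 4935 / √(916 × 107828) = 4935 / 9938.3323 ≈ 0.497

0.497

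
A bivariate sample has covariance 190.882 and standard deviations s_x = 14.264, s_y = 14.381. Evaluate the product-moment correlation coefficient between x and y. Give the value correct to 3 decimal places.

0.931

r = Cov(x,y) / (s_x · s_y) = 190.882 / (14.264 × 14.381)
  = 190.882 / 205.1306 ≈ 0.931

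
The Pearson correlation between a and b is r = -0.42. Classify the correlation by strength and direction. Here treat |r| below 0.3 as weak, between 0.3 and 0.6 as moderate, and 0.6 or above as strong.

r = -0.42 < 0 so the relationship is negative.
|r| = 0.42, which falls in the moderate range.

moderate negative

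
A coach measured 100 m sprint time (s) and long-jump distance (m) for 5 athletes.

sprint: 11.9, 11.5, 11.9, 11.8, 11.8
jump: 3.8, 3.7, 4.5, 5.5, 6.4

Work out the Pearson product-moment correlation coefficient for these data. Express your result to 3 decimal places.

0.261

n = 5, Σx = 58.9, Σy = 23.9, Σx² = 693.95, Σy² = 119.59, Σxy = 281.74
nΣxy − ΣxΣy = 1408.7 − 1407.71 = 0.99
nΣx² − (Σx)² = 3469.75 − 3469.21 = 0.54; nΣy² − (Σy)² = 597.95 − 571.21 = 26.74
r = 0.99 / √(0.54 × 26.74) = 0.99 / 3.7999 ≈ 0.261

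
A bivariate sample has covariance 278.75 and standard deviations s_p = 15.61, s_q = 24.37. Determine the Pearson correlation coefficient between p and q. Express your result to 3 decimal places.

r = Cov(p,q) / (s_p · s_q) = 278.75 / (15.61 × 24.37)
  = 278.75 / 380.4157 ≈ 0.733

0.733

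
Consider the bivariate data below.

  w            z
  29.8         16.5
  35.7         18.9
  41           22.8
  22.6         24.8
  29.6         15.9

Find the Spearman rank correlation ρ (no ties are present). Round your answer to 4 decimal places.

0.0000

Rank w: 3, 4, 5, 1, 2
Rank z: 2, 3, 4, 5, 1
d = rank(w) − rank(z): 1, 1, 1, -4, 1; Σd² = 20
ρ = 1 − 6Σd² / [n(n²−1)] = 1 − 6×20 / (5×24) = 1 − 120/120 ≈ 0.0000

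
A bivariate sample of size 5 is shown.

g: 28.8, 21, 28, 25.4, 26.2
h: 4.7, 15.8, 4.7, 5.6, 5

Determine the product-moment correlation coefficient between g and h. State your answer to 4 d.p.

n = 5, Σg = 129.4, Σh = 35.8, Σg² = 3386.04, Σh² = 350.18, Σgh = 872
nΣgh − ΣgΣh = 4360 − 4632.52 = -272.52
nΣg² − (Σg)² = 16930.2 − 16744.36 = 185.84; nΣh² − (Σh)² = 1750.9 − 1281.64 = 469.26
r = -272.52 / √(185.84 × 469.26) = -272.52 / 295.3088 ≈ -0.9228

-0.9228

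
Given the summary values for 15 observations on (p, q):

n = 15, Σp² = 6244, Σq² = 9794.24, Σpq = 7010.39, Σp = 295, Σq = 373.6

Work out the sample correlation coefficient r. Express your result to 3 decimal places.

-0.725

r = (nΣpq − ΣpΣq) / √[(nΣp² − (Σp)²)(nΣq² − (Σq)²)]
Numerator: 15×7010.39 − 295×373.6 = -5056.15
Denominator: √[(93660 − 87025)(146913.6 − 139576.96)] = √[6635 × 7336.64] = 6977.0055
r = -5056.15 / 6977.0055 ≈ -0.725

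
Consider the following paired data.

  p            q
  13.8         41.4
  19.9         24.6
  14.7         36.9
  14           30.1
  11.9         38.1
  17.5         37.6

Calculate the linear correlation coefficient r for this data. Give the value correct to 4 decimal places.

n = 6, Σp = 91.8, Σq = 208.7, Σp² = 1446.4, Σq² = 7452.11, Σpq = 3136.08
nΣpq − ΣpΣq = 18816.48 − 19158.66 = -342.18
nΣp² − (Σp)² = 8678.4 − 8427.24 = 251.16; nΣq² − (Σq)² = 44712.66 − 43555.69 = 1156.97
r = -342.18 / √(251.16 × 1156.97) = -342.18 / 539.0590 ≈ -0.6348

-0.6348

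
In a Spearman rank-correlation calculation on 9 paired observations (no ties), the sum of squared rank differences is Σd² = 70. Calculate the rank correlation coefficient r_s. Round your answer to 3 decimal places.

0.417

ρ = 1 − 6Σd² / [n(n²−1)] = 1 − 6×70 / (9×80)
  = 1 − 420/720 = 1 − 0.5833 ≈ 0.417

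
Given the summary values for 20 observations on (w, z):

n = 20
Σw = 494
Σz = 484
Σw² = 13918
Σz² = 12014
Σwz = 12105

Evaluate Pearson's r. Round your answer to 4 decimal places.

0.2089

r = (nΣwz − ΣwΣz) / √[(nΣw² − (Σw)²)(nΣz² − (Σz)²)]
Numerator: 20×12105 − 494×484 = 3004
Denominator: √[(278360 − 244036)(240280 − 234256)] = √[34324 × 6024] = 14379.4220
r = 3004 / 14379.4220 ≈ 0.2089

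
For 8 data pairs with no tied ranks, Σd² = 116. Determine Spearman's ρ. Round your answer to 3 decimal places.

-0.381

ρ = 1 − 6Σd² / [n(n²−1)] = 1 − 6×116 / (8×63)
  = 1 − 696/504 = 1 − 1.3810 ≈ -0.381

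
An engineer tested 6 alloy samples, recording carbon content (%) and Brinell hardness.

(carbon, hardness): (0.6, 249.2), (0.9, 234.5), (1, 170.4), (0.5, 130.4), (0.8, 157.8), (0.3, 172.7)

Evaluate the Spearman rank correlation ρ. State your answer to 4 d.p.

Rank carbon: 3, 5, 6, 2, 4, 1
Rank hardness: 6, 5, 3, 1, 2, 4
d = rank(carbon) − rank(hardness): -3, 0, 3, 1, 2, -3; Σd² = 32
ρ = 1 − 6Σd² / [n(n²−1)] = 1 − 6×32 / (6×35) = 1 − 192/210 ≈ 0.0857

0.0857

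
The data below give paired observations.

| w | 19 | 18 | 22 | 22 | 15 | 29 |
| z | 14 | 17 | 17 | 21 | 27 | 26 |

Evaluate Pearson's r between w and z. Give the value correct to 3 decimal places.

n = 6, Σw = 125, Σz = 122, Σw² = 2719, Σz² = 2620, Σwz = 2567
nΣwz − ΣwΣz = 15402 − 15250 = 152
nΣw² − (Σw)² = 16314 − 15625 = 689; nΣz² − (Σz)² = 15720 − 14884 = 836
r = 152 / √(689 × 836) = 152 / 758.9493 ≈ 0.200

0.200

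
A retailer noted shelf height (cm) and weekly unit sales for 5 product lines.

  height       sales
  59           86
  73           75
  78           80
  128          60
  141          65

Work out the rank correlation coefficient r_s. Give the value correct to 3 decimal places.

-0.800

Rank height: 1, 2, 3, 4, 5
Rank sales: 5, 3, 4, 1, 2
d = rank(height) − rank(sales): -4, -1, -1, 3, 3; Σd² = 36
ρ = 1 − 6Σd² / [n(n²−1)] = 1 − 6×36 / (5×24) = 1 − 216/120 ≈ -0.800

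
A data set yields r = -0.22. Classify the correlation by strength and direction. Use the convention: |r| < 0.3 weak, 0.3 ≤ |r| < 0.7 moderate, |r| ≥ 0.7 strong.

r = -0.22 < 0 so the relationship is negative.
|r| = 0.22, which falls in the weak range.

weak negative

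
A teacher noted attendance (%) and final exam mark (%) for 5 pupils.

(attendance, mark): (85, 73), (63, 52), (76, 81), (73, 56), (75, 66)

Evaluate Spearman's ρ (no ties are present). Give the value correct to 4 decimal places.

0.9000

Rank attendance: 5, 1, 4, 2, 3
Rank mark: 4, 1, 5, 2, 3
d = rank(attendance) − rank(mark): 1, 0, -1, 0, 0; Σd² = 2
ρ = 1 − 6Σd² / [n(n²−1)] = 1 − 6×2 / (5×24) = 1 − 12/120 ≈ 0.9000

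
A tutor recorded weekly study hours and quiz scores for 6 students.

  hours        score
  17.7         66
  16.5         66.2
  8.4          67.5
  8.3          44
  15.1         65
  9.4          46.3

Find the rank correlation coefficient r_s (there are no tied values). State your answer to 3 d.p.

Rank hours: 6, 5, 2, 1, 4, 3
Rank score: 4, 5, 6, 1, 3, 2
d = rank(hours) − rank(score): 2, 0, -4, 0, 1, 1; Σd² = 22
ρ = 1 − 6Σd² / [n(n²−1)] = 1 − 6×22 / (6×35) = 1 − 132/210 ≈ 0.371

0.371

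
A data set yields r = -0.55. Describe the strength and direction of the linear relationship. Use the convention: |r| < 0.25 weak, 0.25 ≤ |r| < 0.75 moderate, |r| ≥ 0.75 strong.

r = -0.55 < 0 so the relationship is negative.
|r| = 0.55, which falls in the moderate range.

moderate negative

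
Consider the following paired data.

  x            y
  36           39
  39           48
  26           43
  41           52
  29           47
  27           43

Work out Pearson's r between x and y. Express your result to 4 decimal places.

n = 6, Σx = 198, Σy = 272, Σx² = 6744, Σy² = 12436, Σxy = 9050
nΣxy − ΣxΣy = 54300 − 53856 = 444
nΣx² − (Σx)² = 40464 − 39204 = 1260; nΣy² − (Σy)² = 74616 − 73984 = 632
r = 444 / √(1260 × 632) = 444 / 892.3676 ≈ 0.4976

0.4976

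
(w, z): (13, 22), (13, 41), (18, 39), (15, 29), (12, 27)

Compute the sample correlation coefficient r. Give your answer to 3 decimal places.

n = 5, Σw = 71, Σz = 158, Σw² = 1031, Σz² = 5256, Σwz = 2280
nΣwz − ΣwΣz = 11400 − 11218 = 182
nΣw² − (Σw)² = 5155 − 5041 = 114; nΣz² − (Σz)² = 26280 − 24964 = 1316
r = 182 / √(114 × 1316) = 182 / 387.3293 ≈ 0.470

0.470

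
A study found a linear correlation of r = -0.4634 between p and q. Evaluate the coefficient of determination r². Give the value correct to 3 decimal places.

r² = (-0.4634)² = 0.215

0.215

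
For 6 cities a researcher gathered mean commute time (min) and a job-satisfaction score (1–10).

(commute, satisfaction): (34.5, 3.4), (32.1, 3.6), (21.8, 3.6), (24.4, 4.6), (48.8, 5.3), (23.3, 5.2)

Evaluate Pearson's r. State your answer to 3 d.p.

0.261

n = 6, Σx = 184.9, Σy = 25.7, Σx² = 6215.59, Σy² = 113.77, Σxy = 803.38
nΣxy − ΣxΣy = 4820.28 − 4751.93 = 68.35
nΣx² − (Σx)² = 37293.54 − 34188.01 = 3105.53; nΣy² − (Σy)² = 682.62 − 660.49 = 22.13
r = 68.35 / √(3105.53 × 22.13) = 68.35 / 262.1553 ≈ 0.261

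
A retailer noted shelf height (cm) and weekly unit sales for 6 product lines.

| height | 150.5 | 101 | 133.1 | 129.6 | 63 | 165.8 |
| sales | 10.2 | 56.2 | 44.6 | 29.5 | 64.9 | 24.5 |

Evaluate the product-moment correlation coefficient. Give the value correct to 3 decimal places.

-0.880

n = 6, Σx = 743, Σy = 229.9, Σx² = 98821.66, Σy² = 10934.15, Σxy = 25121.56
nΣxy − ΣxΣy = 150729.36 − 170815.7 = -20086.34
nΣx² − (Σx)² = 592929.96 − 552049 = 40880.96; nΣy² − (Σy)² = 65604.9 − 52854.01 = 12750.89
r = -20086.34 / √(40880.96 × 12750.89) = -20086.34 / 22831.3080 ≈ -0.880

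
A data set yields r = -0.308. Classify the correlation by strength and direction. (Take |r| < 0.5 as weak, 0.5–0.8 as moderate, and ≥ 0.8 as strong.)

weak negative

r = -0.308 < 0 so the relationship is negative.
|r| = 0.308, which falls in the weak range.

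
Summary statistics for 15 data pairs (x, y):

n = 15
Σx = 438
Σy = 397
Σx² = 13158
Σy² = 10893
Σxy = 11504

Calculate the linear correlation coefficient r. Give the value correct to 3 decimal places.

-0.235

r = (nΣxy − ΣxΣy) / √[(nΣx² − (Σx)²)(nΣy² − (Σy)²)]
Numerator: 15×11504 − 438×397 = -1326
Denominator: √[(197370 − 191844)(163395 − 157609)] = √[5526 × 5786] = 5654.5058
r = -1326 / 5654.5058 ≈ -0.235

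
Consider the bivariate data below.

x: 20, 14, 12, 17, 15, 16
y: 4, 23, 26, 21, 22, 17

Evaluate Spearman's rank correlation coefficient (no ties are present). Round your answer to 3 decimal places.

Rank x: 6, 2, 1, 5, 3, 4
Rank y: 1, 5, 6, 3, 4, 2
d = rank(x) − rank(y): 5, -3, -5, 2, -1, 2; Σd² = 68
ρ = 1 − 6Σd² / [n(n²−1)] = 1 − 6×68 / (6×35) = 1 − 408/210 ≈ -0.943

-0.943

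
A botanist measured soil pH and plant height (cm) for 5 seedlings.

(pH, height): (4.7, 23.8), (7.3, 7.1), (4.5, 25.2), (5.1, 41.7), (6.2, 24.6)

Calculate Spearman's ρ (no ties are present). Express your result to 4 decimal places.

Rank pH: 2, 5, 1, 3, 4
Rank height: 2, 1, 4, 5, 3
d = rank(pH) − rank(height): 0, 4, -3, -2, 1; Σd² = 30
ρ = 1 − 6Σd² / [n(n²−1)] = 1 − 6×30 / (5×24) = 1 − 180/120 ≈ -0.5000

-0.5000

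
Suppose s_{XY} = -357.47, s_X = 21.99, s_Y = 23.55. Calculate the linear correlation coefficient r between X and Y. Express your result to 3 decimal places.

-0.690

r = Cov(X,Y) / (s_X · s_Y) = -357.47 / (21.99 × 23.55)
  = -357.47 / 517.8645 ≈ -0.690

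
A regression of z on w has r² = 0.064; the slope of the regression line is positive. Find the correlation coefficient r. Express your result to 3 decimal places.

0.253

|r| = √0.064 = 0.253
The association is positive, so r = 0.253.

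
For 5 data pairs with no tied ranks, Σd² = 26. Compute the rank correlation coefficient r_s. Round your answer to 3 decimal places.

ρ = 1 − 6Σd² / [n(n²−1)] = 1 − 6×26 / (5×24)
  = 1 − 156/120 = 1 − 1.3000 ≈ -0.300

-0.300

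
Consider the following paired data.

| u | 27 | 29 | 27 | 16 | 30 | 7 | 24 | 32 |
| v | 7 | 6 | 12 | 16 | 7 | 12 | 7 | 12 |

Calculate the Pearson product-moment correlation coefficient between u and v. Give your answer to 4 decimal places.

n = 8, Σu = 192, Σv = 79, Σu² = 5104, Σv² = 871, Σuv = 1789
nΣuv − ΣuΣv = 14312 − 15168 = -856
nΣu² − (Σu)² = 40832 − 36864 = 3968; nΣv² − (Σv)² = 6968 − 6241 = 727
r = -856 / √(3968 × 727) = -856 / 1698.4511 ≈ -0.5040

-0.5040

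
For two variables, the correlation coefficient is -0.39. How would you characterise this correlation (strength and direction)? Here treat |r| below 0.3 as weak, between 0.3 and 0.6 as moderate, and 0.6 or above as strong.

moderate negative

r = -0.39 < 0 so the relationship is negative.
|r| = 0.39, which falls in the moderate range.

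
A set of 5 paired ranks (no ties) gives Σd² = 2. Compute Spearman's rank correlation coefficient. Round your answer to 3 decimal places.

ρ = 1 − 6Σd² / [n(n²−1)] = 1 − 6×2 / (5×24)
  = 1 − 12/120 = 1 − 0.1000 ≈ 0.900

0.900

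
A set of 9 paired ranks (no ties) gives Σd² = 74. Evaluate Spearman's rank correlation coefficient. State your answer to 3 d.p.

ρ = 1 − 6Σd² / [n(n²−1)] = 1 − 6×74 / (9×80)
  = 1 − 444/720 = 1 − 0.6167 ≈ 0.383

0.383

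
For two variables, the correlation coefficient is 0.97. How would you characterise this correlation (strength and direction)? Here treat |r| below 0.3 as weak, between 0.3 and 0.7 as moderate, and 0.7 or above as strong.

strong positive

r = 0.97 > 0 so the relationship is positive.
|r| = 0.97, which falls in the strong range.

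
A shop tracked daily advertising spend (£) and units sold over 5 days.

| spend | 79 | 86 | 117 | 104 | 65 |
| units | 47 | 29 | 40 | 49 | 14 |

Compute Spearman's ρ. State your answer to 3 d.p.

0.500

Rank spend: 2, 3, 5, 4, 1
Rank units: 4, 2, 3, 5, 1
d = rank(spend) − rank(units): -2, 1, 2, -1, 0; Σd² = 10
ρ = 1 − 6Σd² / [n(n²−1)] = 1 − 6×10 / (5×24) = 1 − 60/120 ≈ 0.500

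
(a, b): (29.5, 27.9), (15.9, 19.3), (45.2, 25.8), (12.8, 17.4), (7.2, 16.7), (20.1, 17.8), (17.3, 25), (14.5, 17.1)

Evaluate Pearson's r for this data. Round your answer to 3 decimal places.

n = 8, Σa = 162.5, Σb = 167, Σa² = 4295.33, Σb² = 3632.44, Σab = 3677.27
nΣab − ΣaΣb = 29418.16 − 27137.5 = 2280.66
nΣa² − (Σa)² = 34362.64 − 26406.25 = 7956.39; nΣb² − (Σb)² = 29059.52 − 27889 = 1170.52
r = 2280.66 / √(7956.39 × 1170.52) = 2280.66 / 3051.7394 ≈ 0.747

0.747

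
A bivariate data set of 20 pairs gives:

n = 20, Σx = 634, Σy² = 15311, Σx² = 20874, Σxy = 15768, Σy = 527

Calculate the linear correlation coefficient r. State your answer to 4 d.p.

r = (nΣxy − ΣxΣy) / √[(nΣx² − (Σx)²)(nΣy² − (Σy)²)]
Numerator: 20×15768 − 634×527 = -18758
Denominator: √[(417480 − 401956)(306220 − 277729)] = √[15524 × 28491] = 21030.7937
r = -18758 / 21030.7937 ≈ -0.8919

-0.8919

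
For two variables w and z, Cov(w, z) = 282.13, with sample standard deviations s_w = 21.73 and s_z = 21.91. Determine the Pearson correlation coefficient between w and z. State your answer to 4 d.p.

r = Cov(w,z) / (s_w · s_z) = 282.13 / (21.73 × 21.91)
  = 282.13 / 476.1043 ≈ 0.5926

0.5926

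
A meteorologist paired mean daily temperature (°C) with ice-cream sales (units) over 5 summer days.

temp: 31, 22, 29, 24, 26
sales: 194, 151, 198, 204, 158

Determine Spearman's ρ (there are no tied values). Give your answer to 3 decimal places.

0.300

Rank temp: 5, 1, 4, 2, 3
Rank sales: 3, 1, 4, 5, 2
d = rank(temp) − rank(sales): 2, 0, 0, -3, 1; Σd² = 14
ρ = 1 − 6Σd² / [n(n²−1)] = 1 − 6×14 / (5×24) = 1 − 84/120 ≈ 0.300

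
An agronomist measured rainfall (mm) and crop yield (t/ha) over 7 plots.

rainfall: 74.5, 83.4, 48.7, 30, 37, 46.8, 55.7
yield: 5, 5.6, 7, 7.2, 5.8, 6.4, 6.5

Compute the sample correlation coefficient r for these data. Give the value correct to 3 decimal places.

n = 7, Σx = 376.1, Σy = 43.5, Σx² = 22439.23, Σy² = 274.05, Σxy = 2272.61
nΣxy − ΣxΣy = 15908.27 − 16360.35 = -452.08
nΣx² − (Σx)² = 157074.61 − 141451.21 = 15623.4; nΣy² − (Σy)² = 1918.35 − 1892.25 = 26.1
r = -452.08 / √(15623.4 × 26.1) = -452.08 / 638.5693 ≈ -0.708

-0.708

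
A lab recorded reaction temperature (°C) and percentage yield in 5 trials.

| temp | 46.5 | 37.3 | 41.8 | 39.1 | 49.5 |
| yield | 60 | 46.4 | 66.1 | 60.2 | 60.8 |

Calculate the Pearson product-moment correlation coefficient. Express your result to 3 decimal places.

n = 5, Σx = 214.2, Σy = 293.5, Σx² = 9279.84, Σy² = 17442.85, Σxy = 12647.12
nΣxy − ΣxΣy = 63235.6 − 62867.7 = 367.9
nΣx² − (Σx)² = 46399.2 − 45881.64 = 517.56; nΣy² − (Σy)² = 87214.25 − 86142.25 = 1072
r = 367.9 / √(517.56 × 1072) = 367.9 / 744.8653 ≈ 0.494

0.494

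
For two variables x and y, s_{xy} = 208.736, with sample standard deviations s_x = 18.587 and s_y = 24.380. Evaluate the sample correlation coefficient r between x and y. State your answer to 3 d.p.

0.461

r = Cov(x,y) / (s_x · s_y) = 208.736 / (18.587 × 24.380)
  = 208.736 / 453.1511 ≈ 0.461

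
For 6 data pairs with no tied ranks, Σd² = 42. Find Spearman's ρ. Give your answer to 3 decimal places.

-0.200

ρ = 1 − 6Σd² / [n(n²−1)] = 1 − 6×42 / (6×35)
  = 1 − 252/210 = 1 − 1.2000 ≈ -0.200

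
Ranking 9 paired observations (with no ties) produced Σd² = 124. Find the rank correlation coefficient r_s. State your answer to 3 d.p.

-0.033

ρ = 1 − 6Σd² / [n(n²−1)] = 1 − 6×124 / (9×80)
  = 1 − 744/720 = 1 − 1.0333 ≈ -0.033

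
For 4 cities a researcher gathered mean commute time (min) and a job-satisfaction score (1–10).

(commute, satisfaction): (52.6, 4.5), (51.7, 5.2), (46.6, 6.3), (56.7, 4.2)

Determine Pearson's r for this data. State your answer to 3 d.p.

-0.958

n = 4, Σx = 207.6, Σy = 20.2, Σx² = 10826.1, Σy² = 104.62, Σxy = 1037.26
nΣxy − ΣxΣy = 4149.04 − 4193.52 = -44.48
nΣx² − (Σx)² = 43304.4 − 43097.76 = 206.64; nΣy² − (Σy)² = 418.48 − 408.04 = 10.44
r = -44.48 / √(206.64 × 10.44) = -44.48 / 46.4470 ≈ -0.958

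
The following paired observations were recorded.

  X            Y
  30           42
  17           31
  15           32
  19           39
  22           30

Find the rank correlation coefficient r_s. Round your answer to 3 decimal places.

Rank X: 5, 2, 1, 3, 4
Rank Y: 5, 2, 3, 4, 1
d = rank(X) − rank(Y): 0, 0, -2, -1, 3; Σd² = 14
ρ = 1 − 6Σd² / [n(n²−1)] = 1 − 6×14 / (5×24) = 1 − 84/120 ≈ 0.300

0.300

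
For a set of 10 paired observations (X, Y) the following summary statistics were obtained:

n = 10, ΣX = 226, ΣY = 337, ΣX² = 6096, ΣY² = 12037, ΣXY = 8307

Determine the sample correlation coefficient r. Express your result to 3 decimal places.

0.843

r = (nΣXY − ΣXΣY) / √[(nΣX² − (ΣX)²)(nΣY² − (ΣY)²)]
Numerator: 10×8307 − 226×337 = 6908
Denominator: √[(60960 − 51076)(120370 − 113569)] = √[9884 × 6801] = 8198.8465
r = 6908 / 8198.8465 ≈ 0.843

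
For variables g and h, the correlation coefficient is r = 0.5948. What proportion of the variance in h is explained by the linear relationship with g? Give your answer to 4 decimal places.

r² = (0.5948)² = 0.3538

0.3538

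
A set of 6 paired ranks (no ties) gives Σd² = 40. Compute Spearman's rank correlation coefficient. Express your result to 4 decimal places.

-0.1429

ρ = 1 − 6Σd² / [n(n²−1)] = 1 − 6×40 / (6×35)
  = 1 − 240/210 = 1 − 1.14286 ≈ -0.1429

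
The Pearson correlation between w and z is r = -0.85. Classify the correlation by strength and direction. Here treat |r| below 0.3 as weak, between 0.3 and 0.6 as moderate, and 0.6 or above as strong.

strong negative

r = -0.85 < 0 so the relationship is negative.
|r| = 0.85, which falls in the strong range.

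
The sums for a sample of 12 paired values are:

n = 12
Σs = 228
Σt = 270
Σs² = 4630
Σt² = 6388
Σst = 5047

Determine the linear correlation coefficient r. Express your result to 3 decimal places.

r = (nΣst − ΣsΣt) / √[(nΣs² − (Σs)²)(nΣt² − (Σt)²)]
Numerator: 12×5047 − 228×270 = -996
Denominator: √[(55560 − 51984)(76656 − 72900)] = √[3576 × 3756] = 3664.8951
r = -996 / 3664.8951 ≈ -0.272

-0.272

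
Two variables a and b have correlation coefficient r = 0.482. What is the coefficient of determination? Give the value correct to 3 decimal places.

r² = (0.482)² = 0.232

0.232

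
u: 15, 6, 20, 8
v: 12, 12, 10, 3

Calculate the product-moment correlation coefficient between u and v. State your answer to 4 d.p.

0.2753

n = 4, Σu = 49, Σv = 37, Σu² = 725, Σv² = 397, Σuv = 476
nΣuv − ΣuΣv = 1904 − 1813 = 91
nΣu² − (Σu)² = 2900 − 2401 = 499; nΣv² − (Σv)² = 1588 − 1369 = 219
r = 91 / √(499 × 219) = 91 / 330.5768 ≈ 0.2753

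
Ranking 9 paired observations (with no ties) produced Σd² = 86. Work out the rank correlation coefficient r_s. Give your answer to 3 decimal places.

ρ = 1 − 6Σd² / [n(n²−1)] = 1 − 6×86 / (9×80)
  = 1 − 516/720 = 1 − 0.7167 ≈ 0.283

0.283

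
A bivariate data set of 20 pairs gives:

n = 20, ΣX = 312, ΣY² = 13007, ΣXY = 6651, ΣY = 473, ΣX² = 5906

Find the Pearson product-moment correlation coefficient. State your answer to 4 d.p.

r = (nΣXY − ΣXΣY) / √[(nΣX² − (ΣX)²)(nΣY² − (ΣY)²)]
Numerator: 20×6651 − 312×473 = -14556
Denominator: √[(118120 − 97344)(260140 − 223729)] = √[20776 × 36411] = 27504.0894
r = -14556 / 27504.0894 ≈ -0.5292

-0.5292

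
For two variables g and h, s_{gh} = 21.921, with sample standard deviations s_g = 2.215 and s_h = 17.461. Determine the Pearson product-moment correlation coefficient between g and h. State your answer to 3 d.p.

r = Cov(g,h) / (s_g · s_h) = 21.921 / (2.215 × 17.461)
  = 21.921 / 38.6761 ≈ 0.567

0.567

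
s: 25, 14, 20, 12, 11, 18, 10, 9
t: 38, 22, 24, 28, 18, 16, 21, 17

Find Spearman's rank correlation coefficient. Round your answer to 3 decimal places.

Rank s: 8, 5, 7, 4, 3, 6, 2, 1
Rank t: 8, 5, 6, 7, 3, 1, 4, 2
d = rank(s) − rank(t): 0, 0, 1, -3, 0, 5, -2, -1; Σd² = 40
ρ = 1 − 6Σd² / [n(n²−1)] = 1 − 6×40 / (8×63) = 1 − 240/504 ≈ 0.524

0.524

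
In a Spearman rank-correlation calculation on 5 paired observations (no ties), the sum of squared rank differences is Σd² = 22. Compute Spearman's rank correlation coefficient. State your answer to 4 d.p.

ρ = 1 − 6Σd² / [n(n²−1)] = 1 − 6×22 / (5×24)
  = 1 − 132/120 = 1 − 1.10000 ≈ -0.1000

-0.1000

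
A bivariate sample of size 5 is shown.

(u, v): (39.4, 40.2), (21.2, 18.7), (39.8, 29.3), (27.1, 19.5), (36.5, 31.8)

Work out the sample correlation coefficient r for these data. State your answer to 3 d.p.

0.874

n = 5, Σu = 164, Σv = 139.5, Σu² = 5652.5, Σv² = 4215.71, Σuv = 4835.61
nΣuv − ΣuΣv = 24178.05 − 22878 = 1300.05
nΣu² − (Σu)² = 28262.5 − 26896 = 1366.5; nΣv² − (Σv)² = 21078.55 − 19460.25 = 1618.3
r = 1300.05 / √(1366.5 × 1618.3) = 1300.05 / 1487.0800 ≈ 0.874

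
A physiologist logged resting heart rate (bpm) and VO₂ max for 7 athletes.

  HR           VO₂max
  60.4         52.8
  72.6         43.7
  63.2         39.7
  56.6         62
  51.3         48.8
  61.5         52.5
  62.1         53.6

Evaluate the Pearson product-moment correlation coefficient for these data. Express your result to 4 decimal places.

n = 7, Σx = 427.7, Σy = 353.1, Σx² = 26387.07, Σy² = 18128.27, Σxy = 21440.73
nΣxy − ΣxΣy = 150085.11 − 151020.87 = -935.76
nΣx² − (Σx)² = 184709.49 − 182927.29 = 1782.2; nΣy² − (Σy)² = 126897.89 − 124679.61 = 2218.28
r = -935.76 / √(1782.2 × 2218.28) = -935.76 / 1988.3206 ≈ -0.4706

-0.4706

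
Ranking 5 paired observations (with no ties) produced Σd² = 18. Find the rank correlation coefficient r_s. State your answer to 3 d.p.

ρ = 1 − 6Σd² / [n(n²−1)] = 1 − 6×18 / (5×24)
  = 1 − 108/120 = 1 − 0.9000 ≈ 0.100

0.100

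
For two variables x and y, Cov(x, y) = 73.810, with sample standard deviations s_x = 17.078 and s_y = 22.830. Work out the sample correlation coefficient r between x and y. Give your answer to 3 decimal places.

0.189

r = Cov(x,y) / (s_x · s_y) = 73.810 / (17.078 × 22.830)
  = 73.810 / 389.8907 ≈ 0.189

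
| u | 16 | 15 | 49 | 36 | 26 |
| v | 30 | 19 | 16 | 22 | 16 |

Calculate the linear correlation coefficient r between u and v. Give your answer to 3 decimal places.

-0.505

n = 5, Σu = 142, Σv = 103, Σu² = 4854, Σv² = 2257, Σuv = 2757
nΣuv − ΣuΣv = 13785 − 14626 = -841
nΣu² − (Σu)² = 24270 − 20164 = 4106; nΣv² − (Σv)² = 11285 − 10609 = 676
r = -841 / √(4106 × 676) = -841 / 1666.0300 ≈ -0.505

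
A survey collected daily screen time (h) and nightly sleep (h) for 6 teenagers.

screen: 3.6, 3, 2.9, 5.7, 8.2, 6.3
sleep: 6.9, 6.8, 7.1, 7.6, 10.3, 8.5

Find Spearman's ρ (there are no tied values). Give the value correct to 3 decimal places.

Rank screen: 3, 2, 1, 4, 6, 5
Rank sleep: 2, 1, 3, 4, 6, 5
d = rank(screen) − rank(sleep): 1, 1, -2, 0, 0, 0; Σd² = 6
ρ = 1 − 6Σd² / [n(n²−1)] = 1 − 6×6 / (6×35) = 1 − 36/210 ≈ 0.829

0.829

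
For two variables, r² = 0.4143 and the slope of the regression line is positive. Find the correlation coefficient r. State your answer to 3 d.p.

0.644

|r| = √0.4143 = 0.644
The association is positive, so r = 0.644.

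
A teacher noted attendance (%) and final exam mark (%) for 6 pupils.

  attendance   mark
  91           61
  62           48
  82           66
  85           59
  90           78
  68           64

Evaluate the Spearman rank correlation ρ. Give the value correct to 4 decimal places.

0.3714

Rank attendance: 6, 1, 3, 4, 5, 2
Rank mark: 3, 1, 5, 2, 6, 4
d = rank(attendance) − rank(mark): 3, 0, -2, 2, -1, -2; Σd² = 22
ρ = 1 − 6Σd² / [n(n²−1)] = 1 − 6×22 / (6×35) = 1 − 132/210 ≈ 0.3714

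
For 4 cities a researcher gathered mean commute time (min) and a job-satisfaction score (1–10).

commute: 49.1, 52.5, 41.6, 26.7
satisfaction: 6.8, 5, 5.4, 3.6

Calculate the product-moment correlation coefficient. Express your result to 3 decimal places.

0.744

n = 4, Σx = 169.9, Σy = 20.8, Σx² = 7610.51, Σy² = 113.36, Σxy = 917.14
nΣxy − ΣxΣy = 3668.56 − 3533.92 = 134.64
nΣx² − (Σx)² = 30442.04 − 28866.01 = 1576.03; nΣy² − (Σy)² = 453.44 − 432.64 = 20.8
r = 134.64 / √(1576.03 × 20.8) = 134.64 / 181.0564 ≈ 0.744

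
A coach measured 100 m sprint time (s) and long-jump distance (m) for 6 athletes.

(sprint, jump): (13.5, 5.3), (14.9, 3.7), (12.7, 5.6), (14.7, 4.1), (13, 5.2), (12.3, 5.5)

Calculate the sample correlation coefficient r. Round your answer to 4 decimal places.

-0.9536

n = 6, Σx = 81.1, Σy = 29.4, Σx² = 1101.93, Σy² = 147.24, Σxy = 393.32
nΣxy − ΣxΣy = 2359.92 − 2384.34 = -24.42
nΣx² − (Σx)² = 6611.58 − 6577.21 = 34.37; nΣy² − (Σy)² = 883.44 − 864.36 = 19.08
r = -24.42 / √(34.37 × 19.08) = -24.42 / 25.6082 ≈ -0.9536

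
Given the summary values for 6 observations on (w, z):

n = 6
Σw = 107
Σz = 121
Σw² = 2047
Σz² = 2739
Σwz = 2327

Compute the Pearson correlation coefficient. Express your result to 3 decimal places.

r = (nΣwz − ΣwΣz) / √[(nΣw² − (Σw)²)(nΣz² − (Σz)²)]
Numerator: 6×2327 − 107×121 = 1015
Denominator: √[(12282 − 11449)(16434 − 14641)] = √[833 × 1793] = 1222.1166
r = 1015 / 1222.1166 ≈ 0.831

0.831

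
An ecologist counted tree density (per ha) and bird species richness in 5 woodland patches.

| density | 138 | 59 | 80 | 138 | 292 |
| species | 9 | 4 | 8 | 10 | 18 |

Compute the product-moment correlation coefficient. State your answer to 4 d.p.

0.9777

n = 5, Σx = 707, Σy = 49, Σx² = 133233, Σy² = 585, Σxy = 8754
nΣxy − ΣxΣy = 43770 − 34643 = 9127
nΣx² − (Σx)² = 666165 − 499849 = 166316; nΣy² − (Σy)² = 2925 − 2401 = 524
r = 9127 / √(166316 × 524) = 9127 / 9335.3942 ≈ 0.9777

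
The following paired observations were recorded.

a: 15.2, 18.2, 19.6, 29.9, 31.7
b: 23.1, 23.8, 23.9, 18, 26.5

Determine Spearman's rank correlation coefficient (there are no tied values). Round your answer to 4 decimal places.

0.4000

Rank a: 1, 2, 3, 4, 5
Rank b: 2, 3, 4, 1, 5
d = rank(a) − rank(b): -1, -1, -1, 3, 0; Σd² = 12
ρ = 1 − 6Σd² / [n(n²−1)] = 1 − 6×12 / (5×24) = 1 − 72/120 ≈ 0.4000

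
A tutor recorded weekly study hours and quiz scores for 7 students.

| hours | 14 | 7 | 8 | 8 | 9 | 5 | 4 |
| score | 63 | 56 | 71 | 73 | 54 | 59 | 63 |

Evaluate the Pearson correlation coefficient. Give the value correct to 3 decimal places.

n = 7, Σx = 55, Σy = 439, Σx² = 495, Σy² = 27841, Σxy = 3459
nΣxy − ΣxΣy = 24213 − 24145 = 68
nΣx² − (Σx)² = 3465 − 3025 = 440; nΣy² − (Σy)² = 194887 − 192721 = 2166
r = 68 / √(440 × 2166) = 68 / 976.2377 ≈ 0.070

0.070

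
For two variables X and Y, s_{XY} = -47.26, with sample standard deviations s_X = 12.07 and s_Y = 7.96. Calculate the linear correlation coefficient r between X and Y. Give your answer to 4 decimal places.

r = Cov(X,Y) / (s_X · s_Y) = -47.26 / (12.07 × 7.96)
  = -47.26 / 96.0772 ≈ -0.4919

-0.4919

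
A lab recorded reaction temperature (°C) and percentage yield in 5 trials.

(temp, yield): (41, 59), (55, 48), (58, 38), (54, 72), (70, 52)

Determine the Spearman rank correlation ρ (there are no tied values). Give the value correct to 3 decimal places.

-0.600

Rank temp: 1, 3, 4, 2, 5
Rank yield: 4, 2, 1, 5, 3
d = rank(temp) − rank(yield): -3, 1, 3, -3, 2; Σd² = 32
ρ = 1 − 6Σd² / [n(n²−1)] = 1 − 6×32 / (5×24) = 1 − 192/120 ≈ -0.600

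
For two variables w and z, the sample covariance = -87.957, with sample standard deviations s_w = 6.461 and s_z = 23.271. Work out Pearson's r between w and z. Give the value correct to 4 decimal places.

-0.5850

r = Cov(w,z) / (s_w · s_z) = -87.957 / (6.461 × 23.271)
  = -87.957 / 150.3539 ≈ -0.5850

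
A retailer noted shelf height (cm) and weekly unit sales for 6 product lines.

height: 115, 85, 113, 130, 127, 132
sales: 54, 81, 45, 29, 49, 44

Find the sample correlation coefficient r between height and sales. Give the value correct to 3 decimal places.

n = 6, Σx = 702, Σy = 302, Σx² = 83672, Σy² = 16680, Σxy = 33981
nΣxy − ΣxΣy = 203886 − 212004 = -8118
nΣx² − (Σx)² = 502032 − 492804 = 9228; nΣy² − (Σy)² = 100080 − 91204 = 8876
r = -8118 / √(9228 × 8876) = -8118 / 9050.2888 ≈ -0.897

-0.897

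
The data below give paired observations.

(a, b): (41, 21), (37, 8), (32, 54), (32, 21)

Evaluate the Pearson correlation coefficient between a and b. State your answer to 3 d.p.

-0.525

n = 4, Σa = 142, Σb = 104, Σa² = 5098, Σb² = 3862, Σab = 3557
nΣab − ΣaΣb = 14228 − 14768 = -540
nΣa² − (Σa)² = 20392 − 20164 = 228; nΣb² − (Σb)² = 15448 − 10816 = 4632
r = -540 / √(228 × 4632) = -540 / 1027.6653 ≈ -0.525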